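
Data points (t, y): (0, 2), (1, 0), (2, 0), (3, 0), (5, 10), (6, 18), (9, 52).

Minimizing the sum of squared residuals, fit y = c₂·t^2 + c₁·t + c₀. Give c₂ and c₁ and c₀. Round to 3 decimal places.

Setting ∂/∂c₂ … = 0 gives: 8580·c₂ + 1106·c₁ + 156·c₀ = 5110;  1106·c₂ + 156·c₁ + 26·c₀ = 626;  156·c₂ + 26·c₁ + 7·c₀ = 82.
(Σt^2·t^2 = 8580, Σt^2·t = 1106, Σt^2 = 156, Σt·t = 156, Σt = 26, Σ1 = 7, Σt^2·y = 5110, Σt·y = 626, Σy = 82.)
Inverting the 3×3 Gram matrix, [c₂, c₁, c₀]ᵀ = [45191/45521, -154211/45521, 98916/45521]ᵀ.

c₂ = 0.993, c₁ = -3.388, c₀ = 2.173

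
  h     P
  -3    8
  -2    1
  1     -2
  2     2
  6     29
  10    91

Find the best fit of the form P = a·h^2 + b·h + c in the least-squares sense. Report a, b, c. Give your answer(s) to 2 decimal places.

Entries of AᵀA: Σh^2·h^2 = 11410, Σh^2·h = 1190, Σh^2 = 154, Σh·h = 154, Σh = 14, Σ1 = 6.
Right-hand side: Σh^2·P = 10226, Σh·P = 1060, ΣP = 129.
So AᵀA·[a, b, c]ᵀ = AᵀP: [[11410, 1190, 154]; [1190, 154, 14]; [154, 14, 6]]·[a, b, c]ᵀ = [10226, 1060, 129]ᵀ.
Row-reducing yields a = 133/137, b = -1499/3836, c = -1373/548.

a = 0.97, b = -0.39, c = -2.51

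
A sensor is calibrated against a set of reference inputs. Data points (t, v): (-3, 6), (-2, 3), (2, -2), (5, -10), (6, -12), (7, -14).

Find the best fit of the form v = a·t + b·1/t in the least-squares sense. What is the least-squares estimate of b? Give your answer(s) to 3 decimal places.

MᵀM·[a, b]ᵀ = Mᵀv reads: 127·a + 6·b = -248;  6·a + (30839/44100)·b = -21/2.
(Σt·t = 127, Σt·1/t = 6, Σ1/t·1/t = 30839/44100, Σt·v = -248, Σ1/t·v = -21/2.)
det = 127·(30839/44100) − 6² = 2328953/44100.
a = ((-248)·(30839/44100) − 6·(-21/2))/(2328953/44100) = -4869772/2328953; b = (127·(-21/2) − 6·(-248))/(2328953/44100) = 6813450/2328953.

b = 2.926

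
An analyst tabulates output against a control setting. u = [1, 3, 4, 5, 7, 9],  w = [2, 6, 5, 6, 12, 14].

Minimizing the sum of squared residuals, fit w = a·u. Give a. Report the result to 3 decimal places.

The normal equations are: 181·a = 280.
(Σu·u = 181, Σu·w = 280.)
Hence a = 280 / 181 ≈ 1.54696.

a = 1.547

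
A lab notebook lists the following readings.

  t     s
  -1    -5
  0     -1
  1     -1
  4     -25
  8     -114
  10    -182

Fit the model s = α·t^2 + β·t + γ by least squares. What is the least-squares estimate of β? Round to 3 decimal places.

Sums needed: Σt^2·t^2 = 14354, Σt^2·t = 1576, Σt^2 = 182, Σt·t = 182, Σt = 22, Σ1 = 6.
For Xᵀs: Σt^2·s = -25902, Σt·s = -2828, Σs = -328.
XᵀX·[α, β, γ]ᵀ = Xᵀs becomes [[14354, 1576, 182]; [1576, 182, 22]; [182, 22, 6]]·[α, β, γ]ᵀ = [-25902, -2828, -328]ᵀ.
Inverting the 3×3 Gram matrix, [α, β, γ]ᵀ = [-104738/52077, 103909/52077, -16941/17359]ᵀ.

β = 1.995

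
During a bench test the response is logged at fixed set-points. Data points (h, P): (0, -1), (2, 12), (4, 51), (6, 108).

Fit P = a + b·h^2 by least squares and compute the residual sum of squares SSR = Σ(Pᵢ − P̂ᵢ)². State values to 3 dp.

Setting ∂/∂a … = 0 gives: 4·a + 56·b = 170;  56·a + 1568·b = 4752.
Eliminating b: 1568·(row 1) − 56·(row 2) gives 3136·a = 1568·170 − 56·4752 = 448, so a = 1/7.
Then b = (4752 − 56·(1/7))/1568 = 593/196.
Residuals: -8/7, -12/49, 120/49, -52/49; SSR = 416/49.

SSR = 8.490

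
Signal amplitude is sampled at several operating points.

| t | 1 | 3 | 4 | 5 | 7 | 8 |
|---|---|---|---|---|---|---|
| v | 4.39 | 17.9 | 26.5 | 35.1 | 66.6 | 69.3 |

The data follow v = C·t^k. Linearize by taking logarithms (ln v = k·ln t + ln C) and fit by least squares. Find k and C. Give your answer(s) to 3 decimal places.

k = 1.355, C = 4.219

Linearized form: ln v = k·ln t + ln C. From the 6 transformed points,
Σln t = 8.1197, Σ(ln t)² = 13.8297, Σln v = 19.6366, Σln t·ln v = 30.4230.
Equations: 13.8297·k + 8.1197·ln C = 30.4230;  8.1197·k + 6·ln C = 19.6366.
Δ = 13.8297·6 − (8.1197)² = 17.0487; k = (30.4230·6 − 8.1197·19.6366)/17.0487 = 1.35461, ln C = (13.8297·19.6366 − 8.1197·30.4230)/17.0487 = 1.43960, so C = exp(1.43960) = 4.21900.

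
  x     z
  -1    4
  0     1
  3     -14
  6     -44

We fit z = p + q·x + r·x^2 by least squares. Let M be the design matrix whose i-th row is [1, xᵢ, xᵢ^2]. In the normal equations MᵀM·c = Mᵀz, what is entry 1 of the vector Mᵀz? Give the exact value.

Entry 1 ↔ basis 1, so (Mᵀz)_{1} = Σᵢ zᵢ = (1)·(4) + (1)·(1) + (1)·(-14) + (1)·(-44) = -53.

-53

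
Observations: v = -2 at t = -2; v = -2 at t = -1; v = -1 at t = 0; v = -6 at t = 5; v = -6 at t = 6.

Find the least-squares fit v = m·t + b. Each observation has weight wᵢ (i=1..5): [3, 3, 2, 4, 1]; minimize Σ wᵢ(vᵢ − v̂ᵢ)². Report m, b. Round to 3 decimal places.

Normal-equation sums: Σwᵢ·t·t = 151, Σwᵢ·t = 17, Σwᵢ·1 = 13.
And Σwᵢ·t·v = -138, Σwᵢ·v = -44.
Normal equations: [[151, 17]; [17, 13]]·[m, b]ᵀ = [-138, -44]ᵀ.
Δ = 151·13 − 17² = 1674.
m = ((-138)·13 − 17·(-44))/1674 = -523/837; b = (151·(-44) − 17·(-138))/1674 = -2149/837.

m = -0.625, b = -2.568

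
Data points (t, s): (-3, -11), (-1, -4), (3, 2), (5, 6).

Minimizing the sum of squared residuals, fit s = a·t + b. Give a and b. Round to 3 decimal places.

AᵀA·[a, b]ᵀ = Aᵀs reads: 44·a + 4·b = 73;  4·a + 4·b = -7.
Determinant 44·4 − 4² = 160.
a = (73·4 − 4·(-7))/160 = 2; b = (44·(-7) − 4·73)/160 = -15/4.

a = 2.000, b = -3.750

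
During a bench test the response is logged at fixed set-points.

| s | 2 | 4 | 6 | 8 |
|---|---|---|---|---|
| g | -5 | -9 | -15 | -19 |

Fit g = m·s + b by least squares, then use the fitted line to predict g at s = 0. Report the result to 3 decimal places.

The normal equations are: 120·m + 20·b = -288;  20·m + 4·b = -48.
Determinant 120·4 − 20² = 80.
m = ((-288)·4 − 20·(-48))/80 = -12/5; b = (120·(-48) − 20·(-288))/80 = 0.
At s = 0: ĝ = (-12/5)·(0) + (0)·(1) = 0.

ĝ = 0.000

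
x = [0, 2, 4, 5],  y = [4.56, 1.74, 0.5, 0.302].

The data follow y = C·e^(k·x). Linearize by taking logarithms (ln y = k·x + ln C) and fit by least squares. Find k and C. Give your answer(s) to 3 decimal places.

Let Y = ln y. Fitting Y = k·x + ln C by least squares:
Over the data: Σx = 11.0000, Σ(x)² = 45.0000, Σln y = 0.1807, Σx·ln y = -7.6515.
Normal system: [[45.0000, 11.0000]; [11.0000, 4]]·[k, ln C]ᵀ = [-7.6515, 0.1807]ᵀ.
Slope k = (n·Σx·ln y − Σx·Σln y)/(n·Σ(x)² − (Σx)²) = (4·-7.6515 − 11.0000·0.1807)/59.0000 = -0.55244; ln C = (Σln y − k·Σx)/n = 1.56439, so C = exp(1.56439) = 4.77976.

k = -0.552, C = 4.780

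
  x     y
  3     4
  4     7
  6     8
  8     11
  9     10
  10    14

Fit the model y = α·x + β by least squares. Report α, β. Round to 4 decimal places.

α = 1.1695, β = 1.2034

Normal-equation sums: Σx·x = 306, Σx = 40, Σ1 = 6.
For Mᵀy: Σx·y = 406, Σy = 54.
Normal equations: [[306, 40]; [40, 6]]·[α, β]ᵀ = [406, 54]ᵀ.
Δ = 306·6 − 40² = 236.
α = (406·6 − 40·54)/236 = 69/59; β = (306·54 − 40·406)/236 = 71/59.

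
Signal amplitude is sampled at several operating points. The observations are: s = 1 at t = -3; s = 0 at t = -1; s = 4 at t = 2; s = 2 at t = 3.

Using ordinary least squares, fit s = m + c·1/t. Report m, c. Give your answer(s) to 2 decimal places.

m = 2.03, c = 2.28

MᵀM·[m, c]ᵀ = Mᵀs reads: 4·m + (-1/2)·c = 7;  (-1/2)·m + (53/36)·c = 7/3.
Eliminating c: (53/36)·(row 1) − (-1/2)·(row 2) gives (203/36)·m = (53/36)·7 − (-1/2)·(7/3) = 413/36, so m = 59/29.
Then c = ((7/3) − (-1/2)·(59/29))/(53/36) = 66/29.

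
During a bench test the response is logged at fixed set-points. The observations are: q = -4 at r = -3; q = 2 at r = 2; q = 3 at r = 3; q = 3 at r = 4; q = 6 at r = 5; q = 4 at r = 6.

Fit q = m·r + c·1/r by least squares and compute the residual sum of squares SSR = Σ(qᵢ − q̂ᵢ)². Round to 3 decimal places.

SSR = 5.562

With design matrix X, XᵀX = [[99, 6]; [6, 241/400]] and Xᵀq = [91, 119/20]ᵀ.
Determinant 99·(241/400) − 6² = 9459/400.
m = (91·(241/400) − 6·(119/20))/(9459/400) = 7651/9459; c = (99·(119/20) − 6·91)/(9459/400) = 5740/3153.
Residuals: -9143/9459, -4994/9459, -316/9459, -6532/9459, 15055/9459, -10940/9459; SSR = 52610/9459.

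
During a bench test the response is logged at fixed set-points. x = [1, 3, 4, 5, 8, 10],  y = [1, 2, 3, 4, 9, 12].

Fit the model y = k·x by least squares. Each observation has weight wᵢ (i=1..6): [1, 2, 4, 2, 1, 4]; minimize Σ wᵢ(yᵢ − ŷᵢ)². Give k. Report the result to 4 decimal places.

k = 1.0938

The normal system MᵀWM·[k]ᵀ = MᵀWy is [[597]]·[k]ᵀ = [653]ᵀ.
Hence k = 653 / 597 ≈ 1.0938.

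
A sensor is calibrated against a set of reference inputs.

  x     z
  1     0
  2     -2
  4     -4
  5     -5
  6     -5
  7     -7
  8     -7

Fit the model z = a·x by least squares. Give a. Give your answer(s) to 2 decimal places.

Sums needed: Σx·x = 195.
Right-hand side: Σx·z = -180.
So AᵀA·[a]ᵀ = Aᵀz: [[195]]·[a]ᵀ = [-180]ᵀ.
Hence a = -180 / 195 ≈ -0.923077.

a = -0.92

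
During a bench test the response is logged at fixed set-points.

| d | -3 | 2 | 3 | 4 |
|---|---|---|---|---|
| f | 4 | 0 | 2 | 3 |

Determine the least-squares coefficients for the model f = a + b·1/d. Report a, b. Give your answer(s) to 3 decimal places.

Entries of XᵀX: Σ1 = 4, Σ1/d = 3/4, Σ1/d·1/d = 77/144.
And Σf = 9, Σ1/d·f = 1/12.
Normal equations: [[4, 3/4]; [3/4, 77/144]]·[a, b]ᵀ = [9, 1/12]ᵀ.
Δ = 4·(77/144) − (3/4)² = 227/144.
a = (9·(77/144) − (3/4)·(1/12))/(227/144) = 684/227; b = (4·(1/12) − (3/4)·9)/(227/144) = -924/227.

a = 3.013, b = -4.070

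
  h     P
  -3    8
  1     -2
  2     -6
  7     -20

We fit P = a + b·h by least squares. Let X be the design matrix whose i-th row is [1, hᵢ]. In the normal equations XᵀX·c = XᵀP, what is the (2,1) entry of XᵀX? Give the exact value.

Row 2 ↔ basis h, column 1 ↔ basis 1, so (XᵀX)_{2,1} = Σᵢ h = (-3)·(1) + (1)·(1) + (2)·(1) + (7)·(1) = 7.

7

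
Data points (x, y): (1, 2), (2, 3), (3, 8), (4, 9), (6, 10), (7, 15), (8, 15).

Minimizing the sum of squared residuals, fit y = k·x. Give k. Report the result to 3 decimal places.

With design matrix M, MᵀM = [[179]] and Mᵀy = [353]ᵀ.
Hence k = 353 / 179 ≈ 1.97207.

k = 1.972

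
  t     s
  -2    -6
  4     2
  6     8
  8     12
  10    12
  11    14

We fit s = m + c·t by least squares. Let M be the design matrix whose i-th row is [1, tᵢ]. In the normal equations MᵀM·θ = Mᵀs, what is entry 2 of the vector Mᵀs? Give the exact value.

Entry 2 ↔ basis t, so (Mᵀs)_{2} = Σᵢ (t)·sᵢ = (-2)·(-6) + (4)·(2) + (6)·(8) + (8)·(12) + (10)·(12) + (11)·(14) = 438.

438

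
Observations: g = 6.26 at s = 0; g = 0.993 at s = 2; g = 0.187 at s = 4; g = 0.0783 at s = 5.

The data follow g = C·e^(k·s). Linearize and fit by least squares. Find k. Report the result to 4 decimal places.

k = -0.8723

Let Y = ln g. Fitting Y = k·s + ln C by least squares:
Σs = 11.0000, Σ(s)² = 45.0000, Σln g = -2.3967, Σs·ln g = -19.4567.
Equations: 45.0000·k + 11.0000·ln C = -19.4567;  11.0000·k + 4·ln C = -2.3967.
Slope k = (n·Σs·ln g − Σs·Σln g)/(n·Σ(s)² − (Σs)²) = (4·-19.4567 − 11.0000·-2.3967)/59.0000 = -0.87225; ln C = (Σln g − k·Σs)/n = 1.79952.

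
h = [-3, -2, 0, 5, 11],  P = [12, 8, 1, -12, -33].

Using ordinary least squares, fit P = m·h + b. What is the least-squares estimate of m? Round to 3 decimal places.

The normal equations are: 159·m + 11·b = -475;  11·m + 5·b = -24.
(Σh·h = 159, Σh = 11, Σ1 = 5, Σh·P = -475, ΣP = -24.)
Eliminating b: 5·(row 1) − 11·(row 2) gives 674·m = 5·(-475) − 11·(-24) = -2111, so m = -2111/674.
Then b = ((-24) − 11·(-2111/674))/5 = 1409/674.

m = -3.132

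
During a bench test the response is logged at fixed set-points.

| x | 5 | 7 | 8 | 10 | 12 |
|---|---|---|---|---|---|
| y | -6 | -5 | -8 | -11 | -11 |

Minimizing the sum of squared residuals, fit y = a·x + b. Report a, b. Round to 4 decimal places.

The normal equations are: 382·a + 42·b = -371;  42·a + 5·b = -41.
Δ = 382·5 − 42² = 146.
a = ((-371)·5 − 42·(-41))/146 = -133/146; b = (382·(-41) − 42·(-371))/146 = -40/73.

a = -0.9110, b = -0.5479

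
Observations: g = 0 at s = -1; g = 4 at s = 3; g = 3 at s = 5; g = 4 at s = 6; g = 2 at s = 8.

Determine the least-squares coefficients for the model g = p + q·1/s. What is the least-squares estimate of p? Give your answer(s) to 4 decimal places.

p = 2.6973

From the data, Σ1 = 5, Σ1/s = -7/40, Σ1/s·1/s = 17201/14400.
For Xᵀg: Σg = 13, Σ1/s·g = 57/20.
Eliminating q: (17201/14400)·(row 1) − (-7/40)·(row 2) gives (21391/3600)·p = (17201/14400)·13 − (-7/40)·(57/20) = 46159/2880, so p = 230795/85564.
Then q = ((57/20) − (-7/40)·(230795/85564))/(17201/14400) = 59490/21391.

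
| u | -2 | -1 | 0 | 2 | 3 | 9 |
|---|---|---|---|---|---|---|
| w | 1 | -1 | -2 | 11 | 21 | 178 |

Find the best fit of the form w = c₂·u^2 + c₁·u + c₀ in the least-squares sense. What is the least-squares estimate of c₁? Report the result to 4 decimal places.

Forming XᵀX = [[6675, 755, 99]; [755, 99, 11]; [99, 11, 6]] and Xᵀw = [14654, 1686, 208]ᵀ gives XᵀX·[c₂, c₁, c₀]ᵀ = Xᵀw.
Inverting the 3×3 Gram matrix, [c₂, c₁, c₀]ᵀ = [102331/51402, 35415/17134, -50654/25701]ᵀ.

c₁ = 2.0669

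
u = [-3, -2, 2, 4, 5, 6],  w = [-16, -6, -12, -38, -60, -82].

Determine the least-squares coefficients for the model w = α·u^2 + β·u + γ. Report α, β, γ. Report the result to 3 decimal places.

α = -2.057, β = -1.273, γ = -0.891

Sums needed: Σu^2·u^2 = 2290, Σu^2·u = 378, Σu^2 = 94, Σu·u = 94, Σu = 12, Σ1 = 6.
And Σu^2·w = -5276, Σu·w = -908, Σw = -214.
Row-reducing yields α = -6515/3167, β = -4033/3167, γ = -2822/3167.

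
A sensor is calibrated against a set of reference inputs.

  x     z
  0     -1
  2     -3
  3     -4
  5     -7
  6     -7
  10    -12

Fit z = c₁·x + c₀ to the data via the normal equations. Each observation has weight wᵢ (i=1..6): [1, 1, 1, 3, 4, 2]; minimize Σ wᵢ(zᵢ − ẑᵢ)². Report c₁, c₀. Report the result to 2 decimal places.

c₁ = -1.09, c₀ = -0.93

Entries of MᵀWM: Σwᵢ·x·x = 432, Σwᵢ·x = 64, Σwᵢ·1 = 12.
For MᵀWz: Σwᵢ·x·z = -531, Σwᵢ·z = -81.
MᵀWM·[c₁, c₀]ᵀ = MᵀWz becomes [[432, 64]; [64, 12]]·[c₁, c₀]ᵀ = [-531, -81]ᵀ.
det = 432·12 − 64² = 1088.
c₁ = ((-531)·12 − 64·(-81))/1088 = -297/272; c₀ = (432·(-81) − 64·(-531))/1088 = -63/68.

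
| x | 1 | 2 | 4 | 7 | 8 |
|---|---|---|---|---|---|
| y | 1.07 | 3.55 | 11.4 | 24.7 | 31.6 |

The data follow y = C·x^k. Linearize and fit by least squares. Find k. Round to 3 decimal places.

k = 1.615

Taking logs, ln y = k·ln x + ln C, so regress ln y on ln x.
XᵀX = [[10.5129, 6.1048]; [6.1048, 5]], rhs = [17.6727, 10.4282]ᵀ  (here Σln x = 6.1048, Σ(ln x)² = 10.5129, Σln y = 10.4282, Σln x·ln y = 17.6727).
Slope k = (n·Σln x·ln y − Σln x·Σln y)/(n·Σ(ln x)² − (Σln x)²) = (5·17.6727 − 6.1048·10.4282)/15.2960 = 1.61489; ln C = (Σln y − k·Σln x)/n = 0.11392.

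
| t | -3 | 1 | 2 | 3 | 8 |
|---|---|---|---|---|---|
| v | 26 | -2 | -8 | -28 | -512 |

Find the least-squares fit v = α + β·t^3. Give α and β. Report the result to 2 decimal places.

Forming AᵀA = [[5, 521]; [521, 263667]] and Aᵀv = [-524, -263668]ᵀ gives AᵀA·[α, β]ᵀ = Aᵀv.
Δ = 5·263667 − 521² = 1046894.
α = ((-524)·263667 − 521·(-263668))/1046894 = -9640/12767; β = (5·(-263668) − 521·(-524))/1046894 = -12748/12767.

α = -0.76, β = -1.00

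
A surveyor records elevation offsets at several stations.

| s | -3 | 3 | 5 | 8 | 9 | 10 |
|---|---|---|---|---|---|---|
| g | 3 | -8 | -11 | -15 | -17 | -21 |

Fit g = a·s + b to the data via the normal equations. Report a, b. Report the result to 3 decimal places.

Sums needed: Σs·s = 288, Σs = 32, Σ1 = 6.
And Σs·g = -571, Σg = -69.
det = 288·6 − 32² = 704.
a = ((-571)·6 − 32·(-69))/704 = -609/352; b = (288·(-69) − 32·(-571))/704 = -25/11.

a = -1.730, b = -2.273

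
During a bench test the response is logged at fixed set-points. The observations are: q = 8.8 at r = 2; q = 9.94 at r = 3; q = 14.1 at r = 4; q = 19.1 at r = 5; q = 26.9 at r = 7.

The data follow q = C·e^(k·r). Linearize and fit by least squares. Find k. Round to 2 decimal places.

Linearized form: ln q = k·r + ln C. From the 5 transformed points,
Over the data: Σr = 21.0000, Σ(r)² = 103.0000, Σln q = 13.3593, Σr·ln q = 59.6172.
Normal system: [[103.0000, 21.0000]; [21.0000, 5]]·[k, ln C]ᵀ = [59.6172, 13.3593]ᵀ.
Slope k = (n·Σr·ln q − Σr·Σln q)/(n·Σ(r)² − (Σr)²) = (5·59.6172 − 21.0000·13.3593)/74.0000 = 0.23704; ln C = (Σln q − k·Σr)/n = 1.67631.

k = 0.24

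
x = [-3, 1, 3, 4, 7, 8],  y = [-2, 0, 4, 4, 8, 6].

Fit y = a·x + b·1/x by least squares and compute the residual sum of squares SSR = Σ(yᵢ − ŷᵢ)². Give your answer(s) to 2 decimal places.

SSR = 6.87

Sums needed: Σx·x = 148, Σx·1/x = 6, Σ1/x·1/x = 37277/28224.
And Σx·y = 138, Σ1/x·y = 137/28.
AᵀA·[a, b]ᵀ = Aᵀy becomes [[148, 6]; [6, 37277/28224]]·[a, b]ᵀ = [138, 137/28]ᵀ.
Δ = 148·(37277/28224) − 6² = 1125233/7056.
a = (138·(37277/28224) − 6·(137/28))/(1125233/7056) = 2157825/2250466; b = (148·(137/28) − 6·138)/(1125233/7056) = -732816/1125233.
Residuals: 1483999/2250466, -692193/2250466, 3016933/2250466, 368486/1125233, 3108329/2250466, -1788300/1125233; SSR = 7727327/1125233.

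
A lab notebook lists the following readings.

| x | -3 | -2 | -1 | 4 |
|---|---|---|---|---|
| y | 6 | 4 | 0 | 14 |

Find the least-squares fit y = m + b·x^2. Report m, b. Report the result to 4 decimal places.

Forming MᵀM = [[4, 30]; [30, 354]] and Mᵀy = [24, 294]ᵀ gives MᵀM·[m, b]ᵀ = Mᵀy.
Eliminating b: 354·(row 1) − 30·(row 2) gives 516·m = 354·24 − 30·294 = -324, so m = -27/43.
Then b = (294 − 30·(-27/43))/354 = 38/43.

m = -0.6279, b = 0.8837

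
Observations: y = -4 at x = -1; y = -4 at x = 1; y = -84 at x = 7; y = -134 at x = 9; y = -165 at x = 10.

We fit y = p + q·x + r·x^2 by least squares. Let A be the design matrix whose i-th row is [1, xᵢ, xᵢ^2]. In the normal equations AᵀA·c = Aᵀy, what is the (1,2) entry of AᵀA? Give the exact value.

Row 1 ↔ basis 1, column 2 ↔ basis x, so (AᵀA)_{1,2} = Σᵢ x = (1)·(-1) + (1)·(1) + (1)·(7) + (1)·(9) + (1)·(10) = 26.

26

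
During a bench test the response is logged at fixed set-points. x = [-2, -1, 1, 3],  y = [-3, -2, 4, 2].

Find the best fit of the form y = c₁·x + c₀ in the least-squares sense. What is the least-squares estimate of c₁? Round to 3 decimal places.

With design matrix A, AᵀA = [[15, 1]; [1, 4]] and Aᵀy = [18, 1]ᵀ.
Determinant 15·4 − 1² = 59.
c₁ = (18·4 − 1·1)/59 = 71/59; c₀ = (15·1 − 1·18)/59 = -3/59.

c₁ = 1.203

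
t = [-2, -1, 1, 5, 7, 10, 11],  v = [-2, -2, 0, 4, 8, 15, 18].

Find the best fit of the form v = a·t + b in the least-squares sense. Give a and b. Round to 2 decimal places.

Forming XᵀX = [[301, 31]; [31, 7]] and Xᵀv = [430, 41]ᵀ gives XᵀX·[a, b]ᵀ = Xᵀv.
Determinant 301·7 − 31² = 1146.
a = (430·7 − 31·41)/1146 = 1739/1146; b = (301·41 − 31·430)/1146 = -989/1146.

a = 1.52, b = -0.86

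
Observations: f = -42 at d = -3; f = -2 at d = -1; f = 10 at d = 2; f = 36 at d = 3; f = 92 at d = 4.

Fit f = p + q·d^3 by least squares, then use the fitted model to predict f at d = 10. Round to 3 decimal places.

f̂ = 1460.085

Entries of XᵀX: Σ1 = 5, Σd^3 = 71, Σd^3·d^3 = 5619.
And Σf = 94, Σd^3·f = 8076.
So XᵀX·[p, q]ᵀ = Xᵀf: [[5, 71]; [71, 5619]]·[p, q]ᵀ = [94, 8076]ᵀ.
Eliminating q: 5619·(row 1) − 71·(row 2) gives 23054·p = 5619·94 − 71·8076 = -45210, so p = -22605/11527.
Then q = (8076 − 71·(-22605/11527))/5619 = 16853/11527.
At d = 10: f̂ = (-22605/11527)·(1) + (16853/11527)·(1000) = 16830395/11527.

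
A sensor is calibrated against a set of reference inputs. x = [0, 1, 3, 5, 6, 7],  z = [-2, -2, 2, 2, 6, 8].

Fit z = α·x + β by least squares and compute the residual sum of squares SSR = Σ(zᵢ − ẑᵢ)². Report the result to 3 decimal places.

SSR = 7.356

The normal system MᵀM·[α, β]ᵀ = Mᵀz is [[120, 22]; [22, 6]]·[α, β]ᵀ = [106, 14]ᵀ.
det = 120·6 − 22² = 236.
α = (106·6 − 22·14)/236 = 82/59; β = (120·14 − 22·106)/236 = -163/59.
Residuals: 45/59, -37/59, 35/59, -129/59, 25/59, 61/59; SSR = 434/59.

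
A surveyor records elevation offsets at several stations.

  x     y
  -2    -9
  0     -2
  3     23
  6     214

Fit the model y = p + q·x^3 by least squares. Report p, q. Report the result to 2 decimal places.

p = -2.24, q = 1.00

AᵀA·[p, q]ᵀ = Aᵀy reads: 4·p + 235·q = 226;  235·p + 47449·q = 46917.
(Σ1 = 4, Σx^3 = 235, Σx^3·x^3 = 47449, Σy = 226, Σx^3·y = 46917.)
Eliminating q: 47449·(row 1) − 235·(row 2) gives 134571·p = 47449·226 − 235·46917 = -302021, so p = -302021/134571.
Then q = (46917 − 235·(-302021/134571))/47449 = 134558/134571.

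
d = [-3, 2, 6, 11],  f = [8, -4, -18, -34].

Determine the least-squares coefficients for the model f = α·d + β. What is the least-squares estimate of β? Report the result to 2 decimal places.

β = 0.15

Forming AᵀA = [[170, 16]; [16, 4]] and Aᵀf = [-514, -48]ᵀ gives AᵀA·[α, β]ᵀ = Aᵀf.
Δ = 170·4 − 16² = 424.
α = ((-514)·4 − 16·(-48))/424 = -161/53; β = (170·(-48) − 16·(-514))/424 = 8/53.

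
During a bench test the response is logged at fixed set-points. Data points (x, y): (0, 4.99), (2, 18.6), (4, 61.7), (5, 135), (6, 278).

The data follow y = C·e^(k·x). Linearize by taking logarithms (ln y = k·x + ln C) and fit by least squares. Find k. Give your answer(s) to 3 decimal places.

With ln yᵢ as the transformed response and xᵢ as the regressor:
AᵀA = [[81.0000, 17.0000]; [17.0000, 5]], rhs = [80.6276, 19.1858]ᵀ  (here Σx = 17.0000, Σ(x)² = 81.0000, Σln y = 19.1858, Σx·ln y = 80.6276).
Δ = 81.0000·5 − (17.0000)² = 116.0000; k = (80.6276·5 − 17.0000·19.1858)/116.0000 = 0.66362, ln C = (81.0000·19.1858 − 17.0000·80.6276)/116.0000 = 1.58086.

k = 0.664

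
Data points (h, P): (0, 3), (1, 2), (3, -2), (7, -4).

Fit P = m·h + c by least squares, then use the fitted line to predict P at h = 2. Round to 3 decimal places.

Normal-equation sums: Σh·h = 59, Σh = 11, Σ1 = 4.
Moment sums: Σh·P = -32, ΣP = -1.
So XᵀX·[m, c]ᵀ = XᵀP: [[59, 11]; [11, 4]]·[m, c]ᵀ = [-32, -1]ᵀ.
Eliminating c: 4·(row 1) − 11·(row 2) gives 115·m = 4·(-32) − 11·(-1) = -117, so m = -117/115.
Then c = ((-1) − 11·(-117/115))/4 = 293/115.
At h = 2: P̂ = (-117/115)·(2) + (293/115)·(1) = 59/115.

P̂ = 0.513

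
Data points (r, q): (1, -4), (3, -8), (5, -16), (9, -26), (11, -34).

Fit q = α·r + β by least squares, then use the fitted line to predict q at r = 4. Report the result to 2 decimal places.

q̂ = -12.22

Forming MᵀM = [[237, 29]; [29, 5]] and Mᵀq = [-716, -88]ᵀ gives MᵀM·[α, β]ᵀ = Mᵀq.
Δ = 237·5 − 29² = 344.
α = ((-716)·5 − 29·(-88))/344 = -257/86; β = (237·(-88) − 29·(-716))/344 = -23/86.
At r = 4: q̂ = (-257/86)·(4) + (-23/86)·(1) = -1051/86.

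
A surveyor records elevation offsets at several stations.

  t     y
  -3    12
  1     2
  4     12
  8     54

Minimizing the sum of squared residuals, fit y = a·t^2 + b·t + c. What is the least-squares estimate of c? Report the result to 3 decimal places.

c = 1.253

Forming XᵀX = [[4434, 550, 90]; [550, 90, 10]; [90, 10, 4]] and Xᵀy = [3758, 446, 80]ᵀ gives XᵀX·[a, b, c]ᵀ = Xᵀy.
Inverting the 3×3 Gram matrix, [a, b, c]ᵀ = [13/14, -781/910, 114/91]ᵀ.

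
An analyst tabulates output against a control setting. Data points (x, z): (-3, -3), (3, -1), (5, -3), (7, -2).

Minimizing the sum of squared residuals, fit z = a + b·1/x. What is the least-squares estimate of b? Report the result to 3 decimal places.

b = 2.181

The normal system MᵀM·[a, b]ᵀ = Mᵀz is [[4, 12/35]; [12/35, 3116/11025]]·[a, b]ᵀ = [-9, -23/105]ᵀ.
det = 4·(3116/11025) − (12/35)² = 11168/11025.
a = ((-9)·(3116/11025) − (12/35)·(-23/105))/(11168/11025) = -1701/698; b = (4·(-23/105) − (12/35)·(-9))/(11168/11025) = 3045/1396.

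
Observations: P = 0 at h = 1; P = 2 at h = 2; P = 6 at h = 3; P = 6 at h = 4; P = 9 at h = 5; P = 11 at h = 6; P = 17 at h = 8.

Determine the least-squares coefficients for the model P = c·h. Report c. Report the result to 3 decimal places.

Forming XᵀX = [[155]] and XᵀP = [293]ᵀ gives XᵀX·[c]ᵀ = XᵀP.
Hence c = 293 / 155 ≈ 1.89032.

c = 1.890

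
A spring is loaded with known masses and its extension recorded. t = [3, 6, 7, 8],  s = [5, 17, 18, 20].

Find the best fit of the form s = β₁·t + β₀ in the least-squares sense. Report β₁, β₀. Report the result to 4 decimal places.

The normal equations are: 158·β₁ + 24·β₀ = 403;  24·β₁ + 4·β₀ = 60.
(Σt·t = 158, Σt = 24, Σ1 = 4, Σt·s = 403, Σs = 60.)
Eliminating β₀: 4·(row 1) − 24·(row 2) gives 56·β₁ = 4·403 − 24·60 = 172, so β₁ = 43/14.
Then β₀ = (60 − 24·(43/14))/4 = -24/7.

β₁ = 3.0714, β₀ = -3.4286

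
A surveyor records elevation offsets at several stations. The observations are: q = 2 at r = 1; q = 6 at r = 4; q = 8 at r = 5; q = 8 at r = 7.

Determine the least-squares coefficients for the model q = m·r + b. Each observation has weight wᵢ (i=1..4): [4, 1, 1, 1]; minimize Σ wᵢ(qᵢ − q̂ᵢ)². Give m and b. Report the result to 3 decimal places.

From the data, Σwᵢ·r·r = 94, Σwᵢ·r = 20, Σwᵢ·1 = 7.
For AᵀWq: Σwᵢ·r·q = 128, Σwᵢ·q = 30.
AᵀWA·[m, b]ᵀ = AᵀWq becomes [[94, 20]; [20, 7]]·[m, b]ᵀ = [128, 30]ᵀ.
det = 94·7 − 20² = 258.
m = (128·7 − 20·30)/258 = 148/129; b = (94·30 − 20·128)/258 = 130/129.

m = 1.147, b = 1.008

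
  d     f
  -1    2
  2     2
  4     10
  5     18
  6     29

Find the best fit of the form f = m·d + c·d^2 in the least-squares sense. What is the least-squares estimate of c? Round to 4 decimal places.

Compute the Gram sums: Σd·d = 82, Σd·d^2 = 412, Σd^2·d^2 = 2194.
For Mᵀf: Σd·f = 306, Σd^2·f = 1664.
Eliminating c: 2194·(row 1) − 412·(row 2) gives 10164·m = 2194·306 − 412·1664 = -14204, so m = -3551/2541.
Then c = (1664 − 412·(-3551/2541))/2194 = 2594/2541.

c = 1.0209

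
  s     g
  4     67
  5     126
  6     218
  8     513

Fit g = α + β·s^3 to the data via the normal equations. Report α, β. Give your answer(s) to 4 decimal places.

α = 2.4161, β = 0.9971

Entries of MᵀM: Σ1 = 4, Σs^3 = 917, Σs^3·s^3 = 328521.
For Mᵀg: Σg = 924, Σs^3·g = 329782.
MᵀM·[α, β]ᵀ = Mᵀg becomes [[4, 917]; [917, 328521]]·[α, β]ᵀ = [924, 329782]ᵀ.
Determinant 4·328521 − 917² = 473195.
α = (924·328521 − 917·329782)/473195 = 228662/94639; β = (4·329782 − 917·924)/473195 = 94364/94639.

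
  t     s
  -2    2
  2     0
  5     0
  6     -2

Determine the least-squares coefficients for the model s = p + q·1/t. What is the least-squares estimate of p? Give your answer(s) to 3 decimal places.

Entries of AᵀA: Σ1 = 4, Σ1/t = 11/30, Σ1/t·1/t = 511/900.
Moment sums: Σs = 0, Σ1/t·s = -4/3.
Normal equations: [[4, 11/30]; [11/30, 511/900]]·[p, q]ᵀ = [0, -4/3]ᵀ.
Δ = 4·(511/900) − (11/30)² = 641/300.
p = (0·(511/900) − (11/30)·(-4/3))/(641/300) = 440/1923; q = (4·(-4/3) − (11/30)·0)/(641/300) = -1600/641.

p = 0.229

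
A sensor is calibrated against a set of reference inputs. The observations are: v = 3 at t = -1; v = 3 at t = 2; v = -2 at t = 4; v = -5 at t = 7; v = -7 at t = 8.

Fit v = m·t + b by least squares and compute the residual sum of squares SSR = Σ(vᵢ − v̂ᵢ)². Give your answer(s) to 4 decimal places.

SSR = 7.3481

Entries of AᵀA: Σt·t = 134, Σt = 20, Σ1 = 5.
For Aᵀv: Σt·v = -96, Σv = -8.
So AᵀA·[m, b]ᵀ = Aᵀv: [[134, 20]; [20, 5]]·[m, b]ᵀ = [-96, -8]ᵀ.
det = 134·5 − 20² = 270.
m = ((-96)·5 − 20·(-8))/270 = -32/27; b = (134·(-8) − 20·(-96))/270 = 424/135.
Residuals: -179/135, 301/135, -2/5, 7/45, -89/135; SSR = 992/135.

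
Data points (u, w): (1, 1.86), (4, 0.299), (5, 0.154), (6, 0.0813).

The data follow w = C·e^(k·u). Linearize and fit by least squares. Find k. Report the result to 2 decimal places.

k = -0.63

Taking logs, ln w = k·u + ln C, so regress ln w on u.
Σu = 16.0000, Σ(u)² = 78.0000, Σln w = -4.9671, Σu·ln w = -28.6203.
Equations: 78.0000·k + 16.0000·ln C = -28.6203;  16.0000·k + 4·ln C = -4.9671.
Solving (det = 56.0000): k = -0.62513, ln C = 1.25871.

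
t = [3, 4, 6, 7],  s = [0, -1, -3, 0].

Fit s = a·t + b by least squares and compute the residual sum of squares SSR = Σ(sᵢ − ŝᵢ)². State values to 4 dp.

Entries of XᵀX: Σt·t = 110, Σt = 20, Σ1 = 4.
And Σt·s = -22, Σs = -4.
Δ = 110·4 − 20² = 40.
a = ((-22)·4 − 20·(-4))/40 = -1/5; b = (110·(-4) − 20·(-22))/40 = 0.
Residuals: 3/5, -1/5, -9/5, 7/5; SSR = 28/5.

SSR = 5.6000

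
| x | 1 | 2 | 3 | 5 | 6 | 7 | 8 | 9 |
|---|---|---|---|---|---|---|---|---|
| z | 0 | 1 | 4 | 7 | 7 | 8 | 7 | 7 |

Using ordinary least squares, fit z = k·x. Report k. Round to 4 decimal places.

The normal system AᵀA·[k]ᵀ = Aᵀz is [[269]]·[k]ᵀ = [266]ᵀ.
k = 266/269 = 0.988848.

k = 0.9888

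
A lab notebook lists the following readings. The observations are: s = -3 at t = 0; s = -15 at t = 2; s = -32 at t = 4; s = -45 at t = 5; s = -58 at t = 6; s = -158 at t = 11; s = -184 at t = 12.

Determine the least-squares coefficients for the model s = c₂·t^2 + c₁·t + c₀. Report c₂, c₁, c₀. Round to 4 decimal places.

c₂ = -0.9744, c₁ = -3.3366, c₀ = -3.4839

Sums needed: Σt^2·t^2 = 37570, Σt^2·t = 3472, Σt^2 = 346, Σt·t = 346, Σt = 40, Σ1 = 7.
Right-hand side: Σt^2·s = -49399, Σt·s = -4677, Σs = -495.
Normal equations: [[37570, 3472, 346]; [3472, 346, 40]; [346, 40, 7]]·[c₂, c₁, c₀]ᵀ = [-49399, -4677, -495]ᵀ.
Row-reducing yields c₂ = -192005/197046, c₁ = -657467/197046, c₀ = -343240/98523.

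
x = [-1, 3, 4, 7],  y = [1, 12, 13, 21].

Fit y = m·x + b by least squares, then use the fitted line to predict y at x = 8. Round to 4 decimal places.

ŷ = 23.5344

Compute the Gram sums: Σx·x = 75, Σx = 13, Σ1 = 4.
Moment sums: Σx·y = 234, Σy = 47.
So MᵀM·[m, b]ᵀ = Mᵀy: [[75, 13]; [13, 4]]·[m, b]ᵀ = [234, 47]ᵀ.
Δ = 75·4 − 13² = 131.
m = (234·4 − 13·47)/131 = 325/131; b = (75·47 − 13·234)/131 = 483/131.
At x = 8: ŷ = (325/131)·(8) + (483/131)·(1) = 3083/131.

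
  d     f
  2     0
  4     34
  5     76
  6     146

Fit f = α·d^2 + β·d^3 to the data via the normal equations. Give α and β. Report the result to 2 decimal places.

α = -1.86, β = 0.99

Normal-equation sums: Σd^2·d^2 = 2193, Σd^2·d^3 = 11957, Σd^3·d^3 = 66441.
And Σd^2·f = 7700, Σd^3·f = 43212.
AᵀA·[α, β]ᵀ = Aᵀf becomes [[2193, 11957]; [11957, 66441]]·[α, β]ᵀ = [7700, 43212]ᵀ.
det = 2193·66441 − 11957² = 2735264.
α = (7700·66441 − 11957·43212)/2735264 = -636273/341908; β = (2193·43212 − 11957·7700)/2735264 = 336877/341908.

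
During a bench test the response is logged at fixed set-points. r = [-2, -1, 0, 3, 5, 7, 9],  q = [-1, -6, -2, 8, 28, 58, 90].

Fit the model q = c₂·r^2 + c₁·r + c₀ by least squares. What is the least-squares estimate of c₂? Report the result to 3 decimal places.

From the data, Σr^2·r^2 = 9685, Σr^2·r = 1215, Σr^2 = 169, Σr·r = 169, Σr = 21, Σ1 = 7.
Right-hand side: Σr^2·q = 10894, Σr·q = 1388, Σq = 175.
Normal equations: [[9685, 1215, 169]; [1215, 169, 21]; [169, 21, 7]]·[c₂, c₁, c₀]ᵀ = [10894, 1388, 175]ᵀ.
Inverting the 3×3 Gram matrix, [c₂, c₁, c₀]ᵀ = [111895/108326, 134563/108326, -198502/54163]ᵀ.

c₂ = 1.033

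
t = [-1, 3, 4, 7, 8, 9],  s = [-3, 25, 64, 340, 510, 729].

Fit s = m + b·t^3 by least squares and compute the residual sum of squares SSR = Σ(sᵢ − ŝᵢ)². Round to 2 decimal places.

With design matrix X, XᵀX = [[6, 1674]; [1674, 916060]] and Xᵀs = [1665, 913955]ᵀ.
Eliminating b: 916060·(row 1) − 1674·(row 2) gives 2694084·m = 916060·1665 − 1674·913955 = -4720770, so m = -786795/449014.
Then b = (913955 − 1674·(-786795/449014))/916060 = 224710/224507.
Residuals: -110827/449014, -122195/449014, 760811/449014, -699505/449014, -319105/449014, 490821/449014; SSR = 3202769/449014.

SSR = 7.13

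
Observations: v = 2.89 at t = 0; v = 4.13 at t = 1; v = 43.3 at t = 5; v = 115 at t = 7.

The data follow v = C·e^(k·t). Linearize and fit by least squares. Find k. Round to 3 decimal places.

Taking logs, ln v = k·t + ln C, so regress ln v on t.
Over the data: Σt = 13.0000, Σ(t)² = 75.0000, Σln v = 10.9926, Σt·ln v = 53.4736.
Normal system: [[75.0000, 13.0000]; [13.0000, 4]]·[k, ln C]ᵀ = [53.4736, 10.9926]ᵀ.
Solving (det = 131.0000): k = 0.54191, ln C = 0.98695.

k = 0.542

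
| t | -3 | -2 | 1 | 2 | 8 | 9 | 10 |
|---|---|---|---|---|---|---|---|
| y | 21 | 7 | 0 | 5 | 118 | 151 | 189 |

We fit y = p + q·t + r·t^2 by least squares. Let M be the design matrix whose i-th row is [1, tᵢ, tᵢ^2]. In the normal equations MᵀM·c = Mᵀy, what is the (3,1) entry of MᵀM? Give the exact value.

263

Row 3 ↔ basis t^2, column 1 ↔ basis 1, so (MᵀM)_{3,1} = Σᵢ t^2 = (9)·(1) + (4)·(1) + (1)·(1) + (4)·(1) + (64)·(1) + (81)·(1) + (100)·(1) = 263.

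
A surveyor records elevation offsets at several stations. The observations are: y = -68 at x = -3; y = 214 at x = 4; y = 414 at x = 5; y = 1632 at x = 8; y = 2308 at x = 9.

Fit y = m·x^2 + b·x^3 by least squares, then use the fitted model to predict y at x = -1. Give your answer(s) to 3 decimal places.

ŷ = -1.516

Forming AᵀA = [[11619, 95723]; [95723, 814035]] and Aᵀy = [304558, 2585398]ᵀ gives AᵀA·[m, b]ᵀ = Aᵀy.
Determinant 11619·814035 − 95723² = 295379936.
m = (304558·814035 − 95723·2585398)/295379936 = 54852347/36922492; b = (11619·2585398 − 95723·304558)/295379936 = 110816741/36922492.
At x = -1: ŷ = (54852347/36922492)·(1) + (110816741/36922492)·(-1) = -27982197/18461246.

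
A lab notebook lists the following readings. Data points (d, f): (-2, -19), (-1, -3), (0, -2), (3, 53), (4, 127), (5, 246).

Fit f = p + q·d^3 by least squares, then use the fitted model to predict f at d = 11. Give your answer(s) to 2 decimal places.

f̂ = 2645.26

Normal-equation sums: Σ1 = 6, Σd^3 = 207, Σd^3·d^3 = 20515.
Right-hand side: Σf = 402, Σd^3·f = 40464.
Determinant 6·20515 − 207² = 80241.
p = (402·20515 − 207·40464)/80241 = -43006/26747; q = (6·40464 − 207·402)/80241 = 53190/26747.
At d = 11: f̂ = (-43006/26747)·(1) + (53190/26747)·(1331) = 70752884/26747.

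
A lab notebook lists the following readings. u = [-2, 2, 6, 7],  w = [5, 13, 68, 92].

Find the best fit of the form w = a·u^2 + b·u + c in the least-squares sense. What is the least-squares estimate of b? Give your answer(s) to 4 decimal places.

Sums needed: Σu^2·u^2 = 3729, Σu^2·u = 559, Σu^2 = 93, Σu·u = 93, Σu = 13, Σ1 = 4.
Right-hand side: Σu^2·w = 7028, Σu·w = 1068, Σw = 178.
Inverting the 3×3 Gram matrix, [a, b, c]ᵀ = [20963/13592, 25045/13592, 18029/6796]ᵀ.

b = 1.8426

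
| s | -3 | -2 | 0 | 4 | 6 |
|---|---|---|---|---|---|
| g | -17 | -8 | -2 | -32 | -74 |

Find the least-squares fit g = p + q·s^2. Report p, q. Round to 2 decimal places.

The normal system AᵀA·[p, q]ᵀ = Aᵀg is [[5, 65]; [65, 1649]]·[p, q]ᵀ = [-133, -3361]ᵀ.
det = 5·1649 − 65² = 4020.
p = ((-133)·1649 − 65·(-3361))/4020 = -71/335; q = (5·(-3361) − 65·(-133))/4020 = -136/67.

p = -0.21, q = -2.03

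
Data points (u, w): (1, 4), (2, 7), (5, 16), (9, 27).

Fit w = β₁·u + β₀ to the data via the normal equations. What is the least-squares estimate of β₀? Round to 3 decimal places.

With design matrix X, XᵀX = [[111, 17]; [17, 4]] and Xᵀw = [341, 54]ᵀ.
Eliminating β₀: 4·(row 1) − 17·(row 2) gives 155·β₁ = 4·341 − 17·54 = 446, so β₁ = 446/155.
Then β₀ = (54 − 17·(446/155))/4 = 197/155.

β₀ = 1.271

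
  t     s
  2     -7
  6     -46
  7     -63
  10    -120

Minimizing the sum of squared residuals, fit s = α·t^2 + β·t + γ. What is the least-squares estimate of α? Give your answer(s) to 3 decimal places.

α = -1.041

Entries of XᵀX: Σt^2·t^2 = 13713, Σt^2·t = 1567, Σt^2 = 189, Σt·t = 189, Σt = 25, Σ1 = 4.
Right-hand side: Σt^2·s = -16771, Σt·s = -1931, Σs = -236.
XᵀX·[α, β, γ]ᵀ = Xᵀs becomes [[13713, 1567, 189]; [1567, 189, 25]; [189, 25, 4]]·[α, β, γ]ᵀ = [-16771, -1931, -236]ᵀ.
Row-reducing yields α = -8153/7832, β = -13019/7832, γ = 205/356.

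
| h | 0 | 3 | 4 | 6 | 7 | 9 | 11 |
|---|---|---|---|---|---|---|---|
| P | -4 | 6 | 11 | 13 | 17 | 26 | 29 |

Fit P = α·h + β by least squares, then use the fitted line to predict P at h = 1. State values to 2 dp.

Entries of MᵀM: Σh·h = 312, Σh = 40, Σ1 = 7.
And Σh·P = 812, ΣP = 98.
det = 312·7 − 40² = 584.
α = (812·7 − 40·98)/584 = 441/146; β = (312·98 − 40·812)/584 = -238/73.
At h = 1: P̂ = (441/146)·(1) + (-238/73)·(1) = -35/146.

P̂ = -0.24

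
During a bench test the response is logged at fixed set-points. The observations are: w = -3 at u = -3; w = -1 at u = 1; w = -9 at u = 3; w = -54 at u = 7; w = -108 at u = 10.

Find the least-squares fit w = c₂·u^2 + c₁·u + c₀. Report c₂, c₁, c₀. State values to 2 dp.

Entries of XᵀX: Σu^2·u^2 = 12564, Σu^2·u = 1344, Σu^2 = 168, Σu·u = 168, Σu = 18, Σ1 = 5.
And Σu^2·w = -13555, Σu·w = -1477, Σw = -175.
Inverting the 3×3 Gram matrix, [c₂, c₁, c₀]ᵀ = [-69149/69852, -78001/69852, 26565/11642]ᵀ.

c₂ = -0.99, c₁ = -1.12, c₀ = 2.28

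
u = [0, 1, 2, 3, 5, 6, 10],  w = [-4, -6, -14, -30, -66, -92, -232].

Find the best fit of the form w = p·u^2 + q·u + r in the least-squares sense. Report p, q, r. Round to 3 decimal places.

Forming MᵀM = [[12019, 1377, 175]; [1377, 175, 27]; [175, 27, 7]] and Mᵀw = [-28494, -3326, -444]ᵀ gives MᵀM·[p, q, r]ᵀ = Mᵀw.
Row-reducing yields p = -4481/2191, q = -785/313, r = -5752/2191.

p = -2.045, q = -2.508, r = -2.625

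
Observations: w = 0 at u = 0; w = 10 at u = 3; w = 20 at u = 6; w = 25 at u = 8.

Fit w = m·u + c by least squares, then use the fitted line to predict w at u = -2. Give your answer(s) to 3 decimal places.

Compute the Gram sums: Σu·u = 109, Σu = 17, Σ1 = 4.
Moment sums: Σu·w = 350, Σw = 55.
Normal equations: [[109, 17]; [17, 4]]·[m, c]ᵀ = [350, 55]ᵀ.
det = 109·4 − 17² = 147.
m = (350·4 − 17·55)/147 = 155/49; c = (109·55 − 17·350)/147 = 15/49.
At u = -2: ŵ = (155/49)·(-2) + (15/49)·(1) = -295/49.

ŵ = -6.020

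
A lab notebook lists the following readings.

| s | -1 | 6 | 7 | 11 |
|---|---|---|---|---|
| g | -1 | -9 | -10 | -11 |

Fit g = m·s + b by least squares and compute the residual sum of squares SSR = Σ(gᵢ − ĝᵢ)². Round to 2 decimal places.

SSR = 4.92

The normal equations are: 207·m + 23·b = -244;  23·m + 4·b = -31.
Δ = 207·4 − 23² = 299.
m = ((-244)·4 − 23·(-31))/299 = -263/299; b = (207·(-31) − 23·(-244))/299 = -35/13.
Residuals: 243/299, -308/299, -344/299, 409/299; SSR = 1470/299.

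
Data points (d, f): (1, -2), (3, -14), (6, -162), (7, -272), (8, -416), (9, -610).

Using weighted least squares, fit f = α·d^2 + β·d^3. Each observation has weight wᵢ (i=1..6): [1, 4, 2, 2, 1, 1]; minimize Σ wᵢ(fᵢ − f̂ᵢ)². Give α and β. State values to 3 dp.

α = 1.469, β = -0.999

Sums needed: Σwᵢ·d^2·d^2 = 18376, Σwᵢ·d^2·d^3 = 141956, Σwᵢ·d^3·d^3 = 1125112.
For XᵀWf: Σwᵢ·d^2·f = -114860, Σwᵢ·d^3·f = -915772.
XᵀWX·[α, β]ᵀ = XᵀWf becomes [[18376, 141956]; [141956, 1125112]]·[α, β]ᵀ = [-114860, -915772]ᵀ.
det = 18376·1125112 − 141956² = 523552176.
α = ((-114860)·1125112 − 141956·(-915772))/523552176 = 16020119/10907337; β = (18376·(-915772) − 141956·(-114860))/523552176 = -10899169/10907337.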